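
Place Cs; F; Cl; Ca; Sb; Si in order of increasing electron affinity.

Ca, Cs, Sb, Si, F, Cl

Atoms with high Z_eff and room in the valence shell (especially the halogens) have the most exothermic electron affinities.
Here both period and group differ, so the two effects have to be weighed against each other.
Cs > Ca: this pair runs against the simple trend — see the exception note.
Sb > Cs: relative to Cs, both the across-period and down-group shifts push Sb's electron affinity up.
Si > Sb: period and group pull opposite ways; the down-group shift dominates (134 vs 103 kJ/mol).
F > Si: relative to Si, both the across-period and down-group shifts push F's electron affinity up.
Cl > F: this pair runs against the simple trend — see the exception note.
Note the exception: Cs has a higher electron affinity than Ca, contrary to the simple trend — adding an electron to Ca (ns²) has to open a new, higher-energy np subshell, which is unfavourable.
Note the exception: Cl has a higher electron affinity than F, contrary to the simple trend — F's small 2p subshell makes the incoming electron feel strong e⁻–e⁻ repulsion, so Cl actually releases more energy on gaining an electron.
Approximate values (kJ/mol): F 328, Si 134, Cl 349, Ca 2, Sb 103, Cs 46.
So from lowest to highest: Ca < Cs < Sb < Si < F < Cl.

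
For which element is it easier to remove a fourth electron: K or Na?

K

IE_4 is the cost of taking one more electron from the +3 cation: K³⁺ is already 2 electrons into the core; Na³⁺ is already 2 electrons into the core.
All of these are removing an electron from a noble-gas core or deeper; the smaller core (lower principal quantum number) is held far more tightly, and within a period the higher nuclear charge binds the same core more tightly.
The numbers (kJ/mol): K 5877, Na 9543.
Hence IE_4: K < Na.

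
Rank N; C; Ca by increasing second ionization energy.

Ca, C, N

IE_2 is the cost of taking one more electron from the +1 cation: N⁺ still has 4 valence electrons; C⁺ still has 3 valence electrons; Ca⁺ still has 1 valence electron.
All are still removing valence electrons, so compare the +1 ions as you would atoms: IE_2 generally rises across a period (higher Z_eff) and falls down a group (larger shell), subject to the usual subshell exceptions.
Valence configurations: N⁺ [He]2s²2p², C⁺ [He]2s²2p¹, Ca⁺ [Ar]4s¹.
Tabulated IE_2 (kJ/mol): N 2856, C 2353, Ca 1145.
So the second ionization energies run Ca < C < N.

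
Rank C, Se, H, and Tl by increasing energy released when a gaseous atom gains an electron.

Tl < H < C < Se

H is in period 1, group 1; C is in period 2, group 14; Se is in period 4, group 16; Tl is in period 6, group 13.
Atoms with high Z_eff and room in the valence shell (especially the halogens) have the most exothermic electron affinities.
Neither a single period nor a single group — weigh both effects.
H > Tl: the two effects oppose for this pair; the down-group effect wins (73 vs 19 kJ/mol).
C > H: period and group pull opposite ways; the across-period shift dominates (122 vs 73 kJ/mol).
Se > C: the two effects oppose for this pair; the across-period effect wins (195 vs 122 kJ/mol).
Approximate values (kJ/mol): H 73, C 122, Se 195, Tl 19.
So from lowest to highest: Tl < H < C < Se.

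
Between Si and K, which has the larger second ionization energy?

IE_2 is the cost of taking one more electron from the +1 cation: Si⁺ still has 3 valence electrons; K⁺ is the bare [Ar] core.
Breaking into a closed-shell core is much more expensive than removing a leftover valence electron — K has the largest IE_2 here.
Approximate IE_2 values (kJ/mol): Si 1577, K 3052.
Hence IE_2: Si < K.

K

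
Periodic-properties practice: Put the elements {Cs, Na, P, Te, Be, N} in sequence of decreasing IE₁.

N > P > Be > Te > Na > Cs

Across a period the outer electron is held more tightly (higher IE₁); down a group it sits in a higher shell, more shielded, and comes off more easily.
Here both period and group differ, so the two effects have to be weighed against each other.
Na > Cs: Na sits above Cs in group 1, so the down-group effect alone puts Na higher.
Te > Na: period and group pull opposite ways; the across-period shift dominates (869 vs 496 kJ/mol).
Be > Te: the two effects oppose for this pair; the down-group effect wins (900 vs 869 kJ/mol).
P > Be: period and group pull opposite ways; the across-period shift dominates (1012 vs 900 kJ/mol).
N > P: they share group 15; the group trend gives N the larger value.
Tabulated first ionization energy (kJ/mol): Be 900, N 1402, Na 496, P 1012, Te 869, Cs 376.
So from highest to lowest: N > P > Be > Te > Na > Cs.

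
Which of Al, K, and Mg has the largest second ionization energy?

After 1 electron has been removed, what remains? Al⁺ still has 2 valence electrons; K⁺ is the bare [Ar] core; Mg⁺ still has 1 valence electron.
Pulling an electron out of a noble-gas core costs far more than removing a remaining valence electron, so K sits at the high end of IE_2.
Valence configurations: Al⁺ [Ne]3s², Mg⁺ [Ne]3s¹.
The numbers (kJ/mol): Al 1817, K 3052, Mg 1451.
Overall IE_2 order: Mg < Al < K.

K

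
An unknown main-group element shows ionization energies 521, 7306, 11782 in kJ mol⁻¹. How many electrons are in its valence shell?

1

Look for the largest jump between consecutive ionization energies: IE2/IE1 ≈ 14.0, far larger than any earlier ratio.
That jump marks the point where a core electron is being removed. So the atom has 1 valence electron.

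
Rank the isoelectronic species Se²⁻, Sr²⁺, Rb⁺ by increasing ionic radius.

All of these have 36 electrons, so size is governed by nuclear charge alone: the more protons, the stronger the pull on the same electron cloud, and the smaller the ion.
Nuclear charges: Sr²⁺ (Z=38), Rb⁺ (Z=37), Se²⁻ (Z=34).
Smallest to largest: Sr²⁺ < Rb⁺ < Se²⁻.

Sr²⁺, Rb⁺, Se²⁻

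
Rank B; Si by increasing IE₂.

Si < B

The second ionization energy removes an electron from the +1 ion. For each element: B⁺ still has 2 valence electrons; Si⁺ still has 3 valence electrons.
All are still removing valence electrons, so compare the +1 ions as you would atoms: IE_2 generally rises across a period (higher Z_eff) and falls down a group (larger shell), subject to the usual subshell exceptions.
Valence configurations: B⁺ [He]2s², Si⁺ [Ne]3s²3p¹.
Tabulated IE_2 (kJ/mol): B 2427, Si 1577.
Putting it together, IE_2: Si < B.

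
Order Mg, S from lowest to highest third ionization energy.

S < Mg

The third ionization energy removes an electron from the +2 ion. For each element: Mg²⁺ is the bare [Ne] core; S²⁺ still has 4 valence electrons.
Core electrons are held far more tightly than valence electrons, so Mg tops the IE_3 order.
Tabulated IE_3 (kJ/mol): Mg 7733, S 3357.
Overall IE_3 order: S < Mg.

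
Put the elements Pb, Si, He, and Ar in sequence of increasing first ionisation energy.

Pb < Si < Ar < He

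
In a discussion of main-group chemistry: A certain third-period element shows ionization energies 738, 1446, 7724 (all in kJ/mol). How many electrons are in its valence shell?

2

Look for the largest jump between consecutive ionization energies: IE3/IE2 ≈ 5.3, far larger than any earlier ratio.
That jump marks the point where a core electron is being removed. So the atom has 2 valence electrons.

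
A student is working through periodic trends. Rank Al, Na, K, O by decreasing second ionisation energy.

IE_2 is the cost of taking one more electron from the +1 cation: Al⁺ still has 2 valence electrons; Na⁺ is the bare [Ne] core; K⁺ is the bare [Ar] core; O⁺ still has 5 valence electrons.
Usually core removal costs more than valence removal, but here the competition is close: a tightly held n=2 valence electron can cost more to remove than an n=3 core electron, so the actual values have to decide it.
Valence configurations: Al⁺ [Ne]3s², O⁺ [He]2s²2p³.
Approximate IE_2 values (kJ/mol): Al 1817, Na 4562, K 3052, O 3388.
Putting it together, IE_2: Al < K < O < Na.

Na > O > K > Al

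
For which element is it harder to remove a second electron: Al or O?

O

IE_2 is the cost of taking one more electron from the +1 cation: Al⁺ still has 2 valence electrons; O⁺ still has 5 valence electrons.
All are still removing valence electrons, so compare the +1 ions as you would atoms: IE_2 generally rises across a period (higher Z_eff) and falls down a group (larger shell), subject to the usual subshell exceptions.
Valence configurations: Al⁺ [Ne]3s², O⁺ [He]2s²2p³.
The numbers (kJ/mol): Al 1817, O 3388.
Overall IE_2 order: Al < O.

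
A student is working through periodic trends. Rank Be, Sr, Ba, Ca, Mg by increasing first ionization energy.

Be is in period 2, group 2; Mg is in period 3, group 2; Ca is in period 4, group 2; Sr is in period 5, group 2; Ba is in period 6, group 2.
Across a period the outer electron is held more tightly (higher IE₁); down a group it sits in a higher shell, more shielded, and comes off more easily.
All are in group 2, so first ionization energy increases up the group.
So from lowest to highest: Ba < Sr < Ca < Mg < Be.

Ba < Sr < Ca < Mg < Be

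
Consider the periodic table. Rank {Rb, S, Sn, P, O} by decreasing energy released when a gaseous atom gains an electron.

S > O > Sn > P > Rb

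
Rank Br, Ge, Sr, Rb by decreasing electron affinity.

Ge is in period 4, group 14; Br is in period 4, group 17; Rb is in period 5, group 1; Sr is in period 5, group 2.
Atoms with high Z_eff and room in the valence shell (especially the halogens) have the most exothermic electron affinities.
Here both period and group differ, so the two effects have to be weighed against each other.
Rb > Sr: this pair runs against the simple trend — see the exception note.
Ge > Rb: both effects reinforce here, so Ge is clearly the higher of the two.
Br > Ge: Br lies to the right of Ge in period 4, so the across-period effect alone puts Br higher.
Note the exception: Rb has a higher electron affinity than Sr, contrary to the simple trend — adding an electron to Sr (ns²) has to open a new, higher-energy np subshell, which is unfavourable.
For reference (kJ/mol): Ge 119, Br 325, Rb 47, Sr 5.
So from highest to lowest: Br > Ge > Rb > Sr.

Br > Ge > Rb > Sr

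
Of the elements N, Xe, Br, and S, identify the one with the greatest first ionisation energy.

N is in period 2, group 15; S is in period 3, group 16; Br is in period 4, group 17; Xe is in period 5, group 18.
IE₁ increases left→right with effective nuclear charge and decreases top→bottom as the valence shell moves farther out.
A diagonal step moves right (one effect) and down (the opposite effect) at once.
Br > S: period and group pull opposite ways; the across-period shift dominates (1140 vs 1000 kJ/mol).
Xe > Br: the two effects oppose for this pair; the across-period effect wins (1170 vs 1140 kJ/mol).
N > Xe: the two effects oppose for this pair; the down-group effect wins (1402 vs 1170 kJ/mol).
For reference (kJ/mol): N 1402, S 1000, Br 1140, Xe 1170.
The greatest first ionisation energy among these belongs to N.

N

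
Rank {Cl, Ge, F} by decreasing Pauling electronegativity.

F > Cl > Ge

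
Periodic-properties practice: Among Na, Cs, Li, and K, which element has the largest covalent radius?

Atomic radius shrinks across a period as nuclear charge pulls the same shell inward, and grows down a group as new shells are added.
All are in group 1, so atomic radius increases down the group.
The largest covalent radius among these belongs to Cs.

Cs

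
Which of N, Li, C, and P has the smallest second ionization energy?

After 1 electron has been removed, what remains? N⁺ still has 4 valence electrons; Li⁺ is the bare [He] core; C⁺ still has 3 valence electrons; P⁺ still has 4 valence electrons.
Pulling an electron out of a noble-gas core costs far more than removing a remaining valence electron, so Li sits at the high end of IE_2.
Valence configurations: N⁺ [He]2s²2p², C⁺ [He]2s²2p¹, P⁺ [Ne]3s²3p².
Approximate IE_2 values (kJ/mol): N 2856, Li 7298, C 2353, P 1907.
Hence IE_2: P < C < N < Li.

P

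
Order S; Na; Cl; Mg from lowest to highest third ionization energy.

IE_3 is the cost of taking one more electron from the +2 cation: S²⁺ still has 4 valence electrons; Na²⁺ is already 1 electron into the core; Cl²⁺ still has 5 valence electrons; Mg²⁺ is the bare [Ne] core.
Core electrons are held far more tightly than valence electrons, so Na and Mg top the IE_3 order.
Valence configurations: S²⁺ [Ne]3s²3p², Cl²⁺ [Ne]3s²3p³.
The numbers (kJ/mol): S 3357, Na 6910, Cl 3822, Mg 7733.
So the third ionization energies run S < Cl < Na < Mg.

S < Cl < Na < Mg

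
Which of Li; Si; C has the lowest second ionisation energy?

Si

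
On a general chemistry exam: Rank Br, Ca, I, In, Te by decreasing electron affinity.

Br > I > Te > In > Ca

Ca is in period 4, group 2; Br is in period 4, group 17; In is in period 5, group 13; Te is in period 5, group 16; I is in period 5, group 17.
Adding an electron releases more energy for atoms nearer the top right (short of the noble gases).
Neither a single period nor a single group — weigh both effects.
In > Ca: period and group pull opposite ways; the across-period shift dominates (29 vs 2 kJ/mol).
Te > In: both are in period 5; the period trend gives Te the larger value.
I > Te: I lies to the right of Te in period 5, so the across-period effect alone puts I higher.
Br > I: Br sits above I in group 17, so the down-group effect alone puts Br higher.
For reference (kJ/mol): Ca 2, Br 325, In 29, Te 190, I 295.
So from highest to lowest: Br > I > Te > In > Ca.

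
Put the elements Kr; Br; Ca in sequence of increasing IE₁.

Ca is in period 4, group 2; Br is in period 4, group 17; Kr is in period 4, group 18.
Across a period the outer electron is held more tightly (higher IE₁); down a group it sits in a higher shell, more shielded, and comes off more easily.
All lie in period 4, so first ionization energy increases left to right.
So from lowest to highest: Ca < Br < Kr.

Ca, Br, Kr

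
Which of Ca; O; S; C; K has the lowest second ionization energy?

IE_2 is the cost of taking one more electron from the +1 cation: Ca⁺ still has 1 valence electron; O⁺ still has 5 valence electrons; S⁺ still has 5 valence electrons; C⁺ still has 3 valence electrons; K⁺ is the bare [Ar] core.
Usually core removal costs more than valence removal, but here the competition is close: a tightly held n=2 valence electron can cost more to remove than an n=3 core electron, so the actual values have to decide it.
Valence configurations: Ca⁺ [Ar]4s¹, O⁺ [He]2s²2p³, S⁺ [Ne]3s²3p³, C⁺ [He]2s²2p¹.
Tabulated IE_2 (kJ/mol): Ca 1145, O 3388, S 2252, C 2353, K 3052.
Putting it together, IE_2: Ca < S < C < K < O.

Ca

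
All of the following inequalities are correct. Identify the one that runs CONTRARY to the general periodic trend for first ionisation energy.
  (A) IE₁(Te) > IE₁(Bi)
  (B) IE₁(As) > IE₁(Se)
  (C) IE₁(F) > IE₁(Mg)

(B)

The general trend: first ionisation energy increases across a period and decreases down a group.
(A) Te (period 5, group 16) vs Bi (period 6, group 15): the stated order agrees with the simple trend.
(B) As (period 4, group 15) vs Se (period 4, group 16): the stated order contradicts the simple trend.
(C) F (period 2, group 17) vs Mg (period 3, group 2): the stated order agrees with the simple trend.
The exception is (B): Se (4p⁴) ionizes more easily than half-filled As (4p³).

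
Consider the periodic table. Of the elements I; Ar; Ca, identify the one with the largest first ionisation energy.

Ar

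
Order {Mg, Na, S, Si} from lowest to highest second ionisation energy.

Mg, Si, S, Na

IE_2 is the cost of taking one more electron from the +1 cation: Mg⁺ still has 1 valence electron; Na⁺ is the bare [Ne] core; S⁺ still has 5 valence electrons; Si⁺ still has 3 valence electrons.
Core electrons are held far more tightly than valence electrons, so Na tops the IE_2 order.
Valence configurations: Mg⁺ [Ne]3s¹, S⁺ [Ne]3s²3p³, Si⁺ [Ne]3s²3p¹.
The numbers (kJ/mol): Mg 1451, Na 4562, S 2252, Si 1577.
Putting it together, IE_2: Mg < Si < S < Na.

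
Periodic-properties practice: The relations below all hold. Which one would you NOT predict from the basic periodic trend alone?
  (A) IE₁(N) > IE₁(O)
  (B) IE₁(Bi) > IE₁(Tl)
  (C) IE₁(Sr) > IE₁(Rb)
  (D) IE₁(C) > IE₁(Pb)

(A)

The general trend: first ionization energy increases across a period and decreases down a group.
(A) N (period 2, group 15) vs O (period 2, group 16): the stated order contradicts the simple trend.
(B) Bi (period 6, group 15) vs Tl (period 6, group 13): the stated order agrees with the simple trend.
(C) Sr (period 5, group 2) vs Rb (period 5, group 1): the stated order agrees with the simple trend.
(D) C (period 2, group 14) vs Pb (period 6, group 14): the stated order agrees with the simple trend.
The exception is (A): pairing an electron in O's 2p⁴ costs repulsion energy, so O ionizes more easily than half-filled N (2p³).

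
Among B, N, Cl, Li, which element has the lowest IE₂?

Cl

After 1 electron has been removed, what remains? B⁺ still has 2 valence electrons; N⁺ still has 4 valence electrons; Cl⁺ still has 6 valence electrons; Li⁺ is the bare [He] core.
Pulling an electron out of a noble-gas core costs far more than removing a remaining valence electron, so Li sits at the high end of IE_2.
Valence configurations: B⁺ [He]2s², N⁺ [He]2s²2p², Cl⁺ [Ne]3s²3p⁴.
Approximate IE_2 values (kJ/mol): B 2427, N 2856, Cl 2298, Li 7298.
Hence IE_2: Cl < B < N < Li.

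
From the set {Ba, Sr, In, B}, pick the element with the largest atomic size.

Ba

Atomic radius shrinks across a period as nuclear charge pulls the same shell inward, and grows down a group as new shells are added.
Here both period and group differ, so the two effects have to be weighed against each other.
In > B: In sits below B in group 13, so the down-group effect alone puts In larger.
Sr > In: Sr lies to the left of In in period 5, so the across-period effect alone puts Sr larger.
Ba > Sr: they share group 2; the group trend gives Ba the larger value.
Tabulated atomic radius (pm): B 85, Sr 185, In 142, Ba 196.
The largest atomic size among these belongs to Ba.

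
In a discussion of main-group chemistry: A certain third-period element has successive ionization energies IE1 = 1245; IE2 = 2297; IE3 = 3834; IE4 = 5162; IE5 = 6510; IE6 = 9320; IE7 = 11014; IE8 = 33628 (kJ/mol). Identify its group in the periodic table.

Group 17

Look for the largest jump between consecutive ionization energies: IE8/IE7 ≈ 3.1, far larger than any earlier ratio.
That jump marks the point where a core electron is being removed. So the atom has 7 valence electrons.
A main-group element with 7 valence electrons is in group 17.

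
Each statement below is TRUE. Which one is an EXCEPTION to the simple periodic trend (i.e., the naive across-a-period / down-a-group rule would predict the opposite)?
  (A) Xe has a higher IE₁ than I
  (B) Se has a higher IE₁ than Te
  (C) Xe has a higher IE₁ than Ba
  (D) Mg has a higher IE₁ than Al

(D)

The general trend: IE₁ increases across a period and decreases down a group.
(A) Xe (period 5, group 18) vs I (period 5, group 17): the stated order agrees with the simple trend.
(B) Se (period 4, group 16) vs Te (period 5, group 16): the stated order agrees with the simple trend.
(C) Xe (period 5, group 18) vs Ba (period 6, group 2): the stated order agrees with the simple trend.
(D) Mg (period 3, group 2) vs Al (period 3, group 13): the stated order contradicts the simple trend.
The exception is (D): Al's single 3p electron is easier to remove than one from Mg's filled 3s².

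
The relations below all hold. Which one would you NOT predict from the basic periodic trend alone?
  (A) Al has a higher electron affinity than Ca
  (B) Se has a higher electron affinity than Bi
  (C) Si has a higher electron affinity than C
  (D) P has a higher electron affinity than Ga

The general trend: electron affinity increases across a period and decreases down a group.
(A) Al (period 3, group 13) vs Ca (period 4, group 2): the stated order agrees with the simple trend.
(B) Se (period 4, group 16) vs Bi (period 6, group 15): the stated order agrees with the simple trend.
(C) Si (period 3, group 14) vs C (period 2, group 14): the stated order contradicts the simple trend.
(D) P (period 3, group 15) vs Ga (period 4, group 13): the stated order agrees with the simple trend.
The exception is (C): Si's larger, more diffuse 3p orbitals accept an added electron slightly more readily than C's compact 2p.

(C)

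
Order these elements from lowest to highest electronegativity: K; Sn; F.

EN rises left→right (higher Z_eff, smaller atoms) and falls top→bottom (larger, more shielded atoms).
Neither a single period nor a single group — weigh both effects.
Sn > K: period and group pull opposite ways; the across-period shift dominates (1.96 vs 0.82).
F > Sn: relative to Sn, both the across-period and down-group shifts push F's electronegativity up.
Approximate values (Pauling): F 3.98, K 0.82, Sn 1.96.
So from lowest to highest: K < Sn < F.

K < Sn < F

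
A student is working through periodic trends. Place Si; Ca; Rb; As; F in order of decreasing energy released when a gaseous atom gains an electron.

F > Si > As > Rb > Ca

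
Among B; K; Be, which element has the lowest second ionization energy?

After 1 electron has been removed, what remains? B⁺ still has 2 valence electrons; K⁺ is the bare [Ar] core; Be⁺ still has 1 valence electron.
Pulling an electron out of a noble-gas core costs far more than removing a remaining valence electron, so K sits at the high end of IE_2.
Valence configurations: B⁺ [He]2s², Be⁺ [He]2s¹.
Tabulated IE_2 (kJ/mol): B 2427, K 3052, Be 1757.
Overall IE_2 order: Be < B < K.

Be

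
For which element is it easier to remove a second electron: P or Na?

P

IE_2 is the cost of taking one more electron from the +1 cation: P⁺ still has 4 valence electrons; Na⁺ is the bare [Ne] core.
Pulling an electron out of a noble-gas core costs far more than removing a remaining valence electron, so Na sits at the high end of IE_2.
Approximate IE_2 values (kJ/mol): P 1907, Na 4562.
Hence IE_2: P < Na.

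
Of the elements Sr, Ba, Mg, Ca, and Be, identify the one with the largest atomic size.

Ba

Moving right in a period, electrons are added to the same shell under a stronger nuclear pull, so atoms get smaller; moving down, a new shell is opened and atoms get larger.
All are in group 2, so atomic radius increases down the group.
The largest atomic size among these belongs to Ba.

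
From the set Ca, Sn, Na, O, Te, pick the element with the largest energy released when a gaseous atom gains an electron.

Te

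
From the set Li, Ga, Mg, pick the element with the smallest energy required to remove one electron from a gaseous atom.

Li

Li is in period 2, group 1; Mg is in period 3, group 2; Ga is in period 4, group 13.
IE₁ increases left→right with effective nuclear charge and decreases top→bottom as the valence shell moves farther out.
A diagonal step moves right (one effect) and down (the opposite effect) at once.
Ga > Li: period and group pull opposite ways; the across-period shift dominates (579 vs 520 kJ/mol).
Mg > Ga: the two effects oppose for this pair; the down-group effect wins (738 vs 579 kJ/mol).
Approximate values (kJ/mol): Li 520, Mg 738, Ga 579.
The smallest energy required to remove one electron from a gaseous atom among these belongs to Li.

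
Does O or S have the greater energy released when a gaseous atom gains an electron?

S

O is in period 2, group 16; S is in period 3, group 16.
EA tends to increase across a period and decrease down a group, though the pattern is less regular than for IE or radius.
All are in group 16; the group trend (electron affinity increases up the group) applies, with the exception below.
Note the exception: S has a higher electron affinity than O, contrary to the simple trend — the compact 2p subshell of O repels the added electron more than S's larger 3p does.
Approximate values (kJ/mol): O 141, S 200.
So S has the greater energy released when a gaseous atom gains an electron (S > O).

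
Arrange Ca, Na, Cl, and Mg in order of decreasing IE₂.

Na > Cl > Mg > Ca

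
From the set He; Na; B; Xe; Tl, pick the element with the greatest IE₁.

He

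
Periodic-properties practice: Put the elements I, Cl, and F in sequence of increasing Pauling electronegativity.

EN rises left→right (higher Z_eff, smaller atoms) and falls top→bottom (larger, more shielded atoms).
All are in group 17, so electronegativity increases up the group.
So from lowest to highest: I < Cl < F.

I, Cl, F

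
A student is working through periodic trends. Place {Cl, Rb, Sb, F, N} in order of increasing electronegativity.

Rb < Sb < N < Cl < F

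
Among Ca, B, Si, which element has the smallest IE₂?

Ca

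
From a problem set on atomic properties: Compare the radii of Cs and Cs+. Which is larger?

Forming Cs+ removes 1 electron from Cs. Fewer electrons for the same nuclear charge means less shielding and a higher Z_eff on the remaining electrons, and for main-group metals the entire outer shell is lost.
A cation is smaller than its parent atom: Cs+ < Cs.

Cs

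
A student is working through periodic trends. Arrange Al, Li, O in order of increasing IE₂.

Al < O < Li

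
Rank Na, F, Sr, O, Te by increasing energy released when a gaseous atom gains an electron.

Adding an electron releases more energy for atoms nearer the top right (short of the noble gases).
Here both period and group differ, so the two effects have to be weighed against each other.
Na > Sr: the two effects oppose for this pair; the down-group effect wins (53 vs 5 kJ/mol).
O > Na: both effects reinforce here, so O is clearly the higher of the two.
Te > O: this pair runs against the simple trend — see the exception note.
F > Te: relative to Te, both the across-period and down-group shifts push F's electron affinity up.
Note the exception: Te has a higher electron affinity than O, contrary to the simple trend — O's compact 2p subshell gives strong electron–electron repulsion on the added electron.
Tabulated electron affinity (kJ/mol): O 141, F 328, Na 53, Sr 5, Te 190.
So from lowest to highest: Sr < Na < O < Te < F.

Sr < Na < O < Te < F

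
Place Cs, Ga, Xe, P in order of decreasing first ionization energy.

P is in period 3, group 15; Ga is in period 4, group 13; Xe is in period 5, group 18; Cs is in period 6, group 1.
Removing the outermost electron gets harder across a period and easier down a group.
Here both period and group differ, so the two effects have to be weighed against each other.
Ga > Cs: relative to Cs, both the across-period and down-group shifts push Ga's first ionization energy up.
P > Ga: relative to Ga, both the across-period and down-group shifts push P's first ionization energy up.
Xe > P: period and group pull opposite ways; the across-period shift dominates (1170 vs 1012 kJ/mol).
Approximate values (kJ/mol): P 1012, Ga 579, Xe 1170, Cs 376.
So from highest to lowest: Xe > P > Ga > Cs.

Xe, P, Ga, Cs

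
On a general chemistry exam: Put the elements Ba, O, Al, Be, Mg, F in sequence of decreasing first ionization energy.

F > O > Be > Mg > Al > Ba

Across a period the outer electron is held more tightly (higher IE₁); down a group it sits in a higher shell, more shielded, and comes off more easily.
Neither a single period nor a single group — weigh both effects.
Al > Ba: relative to Ba, both the across-period and down-group shifts push Al's first ionization energy up.
Mg > Al: this pair runs against the simple trend — see the exception note.
Be > Mg: they share group 2; the group trend gives Be the larger value.
O > Be: both are in period 2; the period trend gives O the larger value.
F > O: both are in period 2; the period trend gives F the larger value.
Note the exception: Mg has a higher first ionization energy than Al, contrary to the simple trend — Al's single 3p electron is easier to remove than one from Mg's filled 3s².
Tabulated first ionization energy (kJ/mol): Be 900, O 1314, F 1681, Mg 738, Al 578, Ba 503.
So from highest to lowest: F > O > Be > Mg > Al > Ba.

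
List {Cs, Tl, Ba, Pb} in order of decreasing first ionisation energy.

Pb, Tl, Ba, Cs

First ionization energy rises across a period (greater Z_eff holds electrons more tightly) and falls down a group (valence electrons are farther from the nucleus).
All lie in period 6, so first ionization energy increases left to right.
So from highest to lowest: Pb > Tl > Ba > Cs.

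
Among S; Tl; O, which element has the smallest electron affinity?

Tl

O is in period 2, group 16; S is in period 3, group 16; Tl is in period 6, group 13.
EA tends to increase across a period and decrease down a group, though the pattern is less regular than for IE or radius.
Here both period and group differ, so the two effects have to be weighed against each other.
O > Tl: both effects reinforce here, so O is clearly the higher of the two.
S > O: this pair runs against the simple trend — see the exception note.
Note the exception: S has a higher electron affinity than O, contrary to the simple trend — the compact 2p subshell of O repels the added electron more than S's larger 3p does.
For reference (kJ/mol): O 141, S 200, Tl 19.
The smallest electron affinity among these belongs to Tl.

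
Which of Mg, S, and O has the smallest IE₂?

After 1 electron has been removed, what remains? Mg⁺ still has 1 valence electron; S⁺ still has 5 valence electrons; O⁺ still has 5 valence electrons.
All are still removing valence electrons, so compare the +1 ions as you would atoms: IE_2 generally rises across a period (higher Z_eff) and falls down a group (larger shell), subject to the usual subshell exceptions.
Valence configurations: Mg⁺ [Ne]3s¹, S⁺ [Ne]3s²3p³, O⁺ [He]2s²2p³.
Approximate IE_2 values (kJ/mol): Mg 1451, S 2252, O 3388.
Putting it together, IE_2: Mg < S < O.

Mg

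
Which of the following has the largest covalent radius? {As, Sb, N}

Sb

Across a period the added protons contract the valence shell; down a group each new principal shell makes the atom larger.
All are in group 15, so atomic radius increases down the group.
The largest covalent radius among these belongs to Sb.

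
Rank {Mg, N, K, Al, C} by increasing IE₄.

IE_4 is the cost of taking one more electron from the +3 cation: Mg³⁺ is already 1 electron into the core; N³⁺ still has 2 valence electrons; K³⁺ is already 2 electrons into the core; Al³⁺ is the bare [Ne] core; C³⁺ still has 1 valence electron.
Usually core removal costs more than valence removal, but here the competition is close: a tightly held n=2 valence electron can cost more to remove than an n=3 core electron, so the actual values have to decide it.
Valence configurations: N³⁺ [He]2s², C³⁺ [He]2s¹.
The numbers (kJ/mol): Mg 10543, N 7475, K 5877, Al 11577, C 6223.
So the fourth ionization energies run K < C < N < Mg < Al.

K, C, N, Mg, Al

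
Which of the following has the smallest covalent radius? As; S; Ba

S is in period 3, group 16; As is in period 4, group 15; Ba is in period 6, group 2.
Radius decreases left→right (rising Z_eff, same n) and increases top→bottom (higher n).
These span different periods and groups, so the two trends combine.
As > S: relative to S, both the across-period and down-group shifts push As's atomic radius up.
Ba > As: relative to As, both the across-period and down-group shifts push Ba's atomic radius up.
Tabulated atomic radius (pm): S 103, As 121, Ba 196.
The smallest covalent radius among these belongs to S.

S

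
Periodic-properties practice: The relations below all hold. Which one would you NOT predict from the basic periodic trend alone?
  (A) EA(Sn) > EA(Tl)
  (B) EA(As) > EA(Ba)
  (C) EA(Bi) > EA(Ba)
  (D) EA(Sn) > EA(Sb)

The general trend: electron affinity increases across a period and decreases down a group.
(A) Sn (period 5, group 14) vs Tl (period 6, group 13): the stated order agrees with the simple trend.
(B) As (period 4, group 15) vs Ba (period 6, group 2): the stated order agrees with the simple trend.
(C) Bi (period 6, group 15) vs Ba (period 6, group 2): the stated order agrees with the simple trend.
(D) Sn (period 5, group 14) vs Sb (period 5, group 15): the stated order contradicts the simple trend.
The exception is (D): adding an electron to Sb's half-filled 5p³ is unfavourable, so Sn has the more exothermic EA.

(D)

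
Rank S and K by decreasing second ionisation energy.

K > S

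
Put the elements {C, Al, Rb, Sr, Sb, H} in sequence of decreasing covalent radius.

H is in period 1, group 1; C is in period 2, group 14; Al is in period 3, group 13; Rb is in period 5, group 1; Sr is in period 5, group 2; Sb is in period 5, group 15.
Moving right in a period, electrons are added to the same shell under a stronger nuclear pull, so atoms get smaller; moving down, a new shell is opened and atoms get larger.
Neither a single period nor a single group — weigh both effects.
C > H: the two effects oppose for this pair; the down-group effect wins (75 vs 32 pm).
Al > C: relative to C, both the across-period and down-group shifts push Al's atomic radius up.
Sb > Al: period and group pull opposite ways; the down-group shift dominates (140 vs 126 pm).
Sr > Sb: both are in period 5; the period trend gives Sr the larger value.
Rb > Sr: both are in period 5; the period trend gives Rb the larger value.
Approximate values (pm): H 32, C 75, Al 126, Rb 210, Sr 185, Sb 140.
So from largest to smallest: Rb > Sr > Sb > Al > C > H.

Rb, Sr, Sb, Al, C, H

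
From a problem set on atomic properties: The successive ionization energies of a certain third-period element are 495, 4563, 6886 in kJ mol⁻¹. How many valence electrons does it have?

1

Look for the largest jump between consecutive ionization energies: IE2/IE1 ≈ 9.2, far larger than any earlier ratio.
That jump marks the point where a core electron is being removed. So the atom has 1 valence electron.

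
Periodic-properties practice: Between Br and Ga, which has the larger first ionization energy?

Br

Ga is in period 4, group 13; Br is in period 4, group 17.
Removing the outermost electron gets harder across a period and easier down a group.
All lie in period 4, so first ionization energy increases left to right.
So Br has the larger first ionization energy (Br > Ga).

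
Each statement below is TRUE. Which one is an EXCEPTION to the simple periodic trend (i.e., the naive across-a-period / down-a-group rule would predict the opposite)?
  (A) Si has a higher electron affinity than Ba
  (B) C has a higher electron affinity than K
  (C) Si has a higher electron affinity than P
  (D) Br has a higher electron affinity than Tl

(C)

The general trend: electron affinity increases across a period and decreases down a group.
(A) Si (period 3, group 14) vs Ba (period 6, group 2): the stated order agrees with the simple trend.
(B) C (period 2, group 14) vs K (period 4, group 1): the stated order agrees with the simple trend.
(C) Si (period 3, group 14) vs P (period 3, group 15): the stated order contradicts the simple trend.
(D) Br (period 4, group 17) vs Tl (period 6, group 13): the stated order agrees with the simple trend.
The exception is (C): adding an electron to P's half-filled 3p³ is unfavourable, so Si (3p²) has the more exothermic EA.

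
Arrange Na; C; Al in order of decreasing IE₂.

After 1 electron has been removed, what remains? Na⁺ is the bare [Ne] core; C⁺ still has 3 valence electrons; Al⁺ still has 2 valence electrons.
Core electrons are held far more tightly than valence electrons, so Na tops the IE_2 order.
Valence configurations: C⁺ [He]2s²2p¹, Al⁺ [Ne]3s².
Approximate IE_2 values (kJ/mol): Na 4562, C 2353, Al 1817.
Overall IE_2 order: Al < C < Na.

Na, C, Al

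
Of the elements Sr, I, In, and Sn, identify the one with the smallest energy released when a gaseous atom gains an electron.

Sr is in period 5, group 2; In is in period 5, group 13; Sn is in period 5, group 14; I is in period 5, group 17.
Adding an electron releases more energy for atoms nearer the top right (short of the noble gases).
All lie in period 5, so electron affinity increases left to right.
The smallest energy released when a gaseous atom gains an electron among these belongs to Sr.

Sr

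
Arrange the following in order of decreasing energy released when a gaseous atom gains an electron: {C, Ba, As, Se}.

Adding an electron releases more energy for atoms nearer the top right (short of the noble gases).
These span different periods and groups, so the two trends combine.
As > Ba: relative to Ba, both the across-period and down-group shifts push As's electron affinity up.
C > As: period and group pull opposite ways; the down-group shift dominates (122 vs 78 kJ/mol).
Se > C: period and group pull opposite ways; the across-period shift dominates (195 vs 122 kJ/mol).
Approximate values (kJ/mol): C 122, As 78, Se 195, Ba 14.
So from highest to lowest: Se > C > As > Ba.

Se > C > As > Ba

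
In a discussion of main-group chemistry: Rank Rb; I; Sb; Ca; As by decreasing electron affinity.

I > Sb > As > Rb > Ca

Adding an electron releases more energy for atoms nearer the top right (short of the noble gases).
Here both period and group differ, so the two effects have to be weighed against each other.
Rb > Ca: this pair runs against the simple trend — see the exception note.
As > Rb: relative to Rb, both the across-period and down-group shifts push As's electron affinity up.
Sb > As: this pair runs against the simple trend — see the exception note.
I > Sb: both are in period 5; the period trend gives I the larger value.
Note the exception: Rb has a higher electron affinity than Ca, contrary to the simple trend — adding an electron to Ca (ns²) has to open a new, higher-energy np subshell, which is unfavourable.
Note the exception: Sb has a higher electron affinity than As, contrary to the simple trend — both are half-filled np³, but the pairing/repulsion penalty for the added electron shrinks as the p orbitals become larger and more diffuse down the group, and for Sb that outweighs the weaker nuclear attraction.
For reference (kJ/mol): Ca 2, As 78, Rb 47, Sb 103, I 295.
So from highest to lowest: I > Sb > As > Rb > Ca.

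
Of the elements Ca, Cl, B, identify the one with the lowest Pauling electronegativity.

Ca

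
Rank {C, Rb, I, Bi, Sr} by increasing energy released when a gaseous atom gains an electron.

Sr < Rb < Bi < C < I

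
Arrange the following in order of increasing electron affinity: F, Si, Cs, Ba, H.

Adding an electron releases more energy for atoms nearer the top right (short of the noble gases).
Neither a single period nor a single group — weigh both effects.
Cs > Ba: this pair runs against the simple trend — see the exception note.
H > Cs: they share group 1; the group trend gives H the larger value.
Si > H: period and group pull opposite ways; the across-period shift dominates (134 vs 73 kJ/mol).
F > Si: both effects reinforce here, so F is clearly the higher of the two.
Note the exception: Cs has a higher electron affinity than Ba, contrary to the simple trend — adding an electron to Ba (ns²) has to open a new, higher-energy np subshell, which is unfavourable.
For reference (kJ/mol): H 73, F 328, Si 134, Cs 46, Ba 14.
So from lowest to highest: Ba < Cs < H < Si < F.

Ba < Cs < H < Si < F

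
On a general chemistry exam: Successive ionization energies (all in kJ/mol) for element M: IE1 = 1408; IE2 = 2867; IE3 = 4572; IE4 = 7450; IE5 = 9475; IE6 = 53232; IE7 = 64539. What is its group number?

Group 15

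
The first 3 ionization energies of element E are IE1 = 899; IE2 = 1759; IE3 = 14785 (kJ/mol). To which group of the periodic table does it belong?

Group 2

Look for the largest jump between consecutive ionization energies: IE3/IE2 ≈ 8.4, far larger than any earlier ratio.
That jump marks the point where a core electron is being removed. So the atom has 2 valence electrons.
A main-group element with 2 valence electrons is in group 2.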